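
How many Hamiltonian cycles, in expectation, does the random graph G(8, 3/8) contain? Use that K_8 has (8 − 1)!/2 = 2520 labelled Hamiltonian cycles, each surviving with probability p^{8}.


K_8 has (8 − 1)!/2 = 2520 labelled Hamiltonian cycles.
For each such Hamiltonian cycle H, let X_H = 1 if all 8 edges of H are present in G. Then P[X_H = 1] = p^{8} = (3/8)^{8} = 6561/16777216.
Summing the indicators: E[X] = Σ_H E[X_H] = 2520 · p^{8} = 2520 · 6561/16777216 = 2066715/2097152.
Numerically: E[X] ≈ 0.98549.

E[X] = 2520 · (3/8)^{8} = 2066715/2097152 ≈ 0.98549.


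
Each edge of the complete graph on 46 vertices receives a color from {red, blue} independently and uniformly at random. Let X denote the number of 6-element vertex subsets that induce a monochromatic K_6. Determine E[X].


Let X = Σ_S X_S over the C(46, 6) = 9366819 subsets S of size 6, where X_S = 1 if the K_6 on S is monochromatic.
For a fixed S, the K_6 on S has C(6, 2) = 15 edges. P[all 15 edges red] = (1/2)^15, and likewise for blue, so P[monochromatic] = 2·(1/2)^15 = 2^{1 − 15} = 1/16384.
Summing: E[X] = C(46, 6) · 2^{1 − 15} = 9366819 · 1/16384 = 9366819/16384.
Numerically: E[X] ≈ 571.705.

E[X] = C(46,6)·2^(1−C(6,2)) = 9366819/16384 ≈ 571.705.


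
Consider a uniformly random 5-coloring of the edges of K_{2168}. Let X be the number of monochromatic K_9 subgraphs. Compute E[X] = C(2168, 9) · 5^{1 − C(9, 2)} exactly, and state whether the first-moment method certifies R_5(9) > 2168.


E[X] = C(2168, 9) · 5^{1 − 36} = 2867804175977929537095120 · 5^{−35} = 2867804175977929537095120/2910383045673370361328125.
As a reduced fraction: E[X] = 573560835195585907419024/582076609134674072265625 ≈ 0.9853700.
Is E[X] < 1? YES.
Since E[X] < 1, there exists a 5-coloring of K_{2168} with no monochromatic K_9; hence R_5(9) > 2168.

E[X] = 573560835195585907419024/582076609134674072265625 ≈ 0.9853700; E[X] < 1, so R_5(9) > 2168.


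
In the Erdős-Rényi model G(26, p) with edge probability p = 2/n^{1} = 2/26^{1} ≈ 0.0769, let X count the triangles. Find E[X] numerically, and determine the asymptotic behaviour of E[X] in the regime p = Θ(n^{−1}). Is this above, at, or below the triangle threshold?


Number of potential triangles: C(26, 3) = 2600.
Each occurs with probability p³ ≈ (0.0769)³ ≈ 4.55166e-04.
By linearity: E[X] = C(26, 3)·p³ ≈ 2600 · 4.55166e-04 ≈ 1.183.
Here α = 1, so p = 2/n is exactly at the triangle threshold p ~ 1/n. Asymptotically E[X] → c³/6 = 2³/6 = 4/3 ≈ 1.333, a bounded constant. In this regime the triangle count is asymptotically Poisson(c³/6).

E[X] ≈ 1.183; in regime p = Θ(1/n^{1}) E[X] stays bounded (at the triangle threshold p ~ 1/n).


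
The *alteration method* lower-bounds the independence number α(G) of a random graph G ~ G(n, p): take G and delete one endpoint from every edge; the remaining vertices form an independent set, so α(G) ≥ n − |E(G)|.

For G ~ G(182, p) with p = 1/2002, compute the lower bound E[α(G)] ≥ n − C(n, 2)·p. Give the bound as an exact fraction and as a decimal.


E[|E(G)|] = C(182, 2)·p = 16471 · (1/2002) = 181/22.
E[α(G)] ≥ n − E[|E(G)|] = 182 − 181/22 = 3823/22.
Numerically: ≈ 173.77273.
(This is only a lower bound; the true E[α(G)] may be larger.)

E[α(G)] ≥ 3823/22 ≈ 173.77273.


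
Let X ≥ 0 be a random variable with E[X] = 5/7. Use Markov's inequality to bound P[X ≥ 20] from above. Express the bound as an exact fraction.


μ = E[X] = 5/7, a = 20.
Markov: P[X ≥ 20] ≤ μ/a = (5/7)/20 = 1/28.
Numerically: ≈ 0.0357.
(Since a = 20 > μ = 0.7143, the bound 1/28 is < 1 and informative.)

P[X ≥ 20] ≤ 1/28 ≈ 0.0357.


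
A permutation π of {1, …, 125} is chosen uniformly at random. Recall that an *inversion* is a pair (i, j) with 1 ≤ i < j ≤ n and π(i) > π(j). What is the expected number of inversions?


Write X = Σ X_I over the C(125, 2) = 7750 pairs i < j, with X_I the indicator of one inversion.
There are 7750 indicators.
For each fixed pair i < j, the values π(i) and π(j) are two distinct elements of {1, …, 125} in uniformly random order; by symmetry P[π(i) > π(j)] = 1/2.
By linearity: E[X] = 7750 · (1/2) = C(125, 2) · (1/2) = 7750/2 = 3875 ≈ 3875.000.

E[X] = 3875 = 3875.000.


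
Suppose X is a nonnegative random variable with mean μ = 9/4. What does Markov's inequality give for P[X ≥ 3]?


μ = E[X] = 9/4, a = 3.
Markov: P[X ≥ 3] ≤ μ/a = (9/4)/3 = 3/4.
Numerically: ≈ 0.75000.
(Since a = 3 > μ = 2.25000, the bound 3/4 is < 1 and informative.)

P[X ≥ 3] ≤ 3/4 ≈ 0.75000.


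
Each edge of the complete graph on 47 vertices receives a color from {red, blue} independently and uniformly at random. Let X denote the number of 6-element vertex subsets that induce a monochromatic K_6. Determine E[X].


Let X = Σ_S X_S over the C(47, 6) = 10737573 subsets S of size 6, where X_S = 1 if the K_6 on S is monochromatic.
For a fixed S, the K_6 on S has C(6, 2) = 15 edges. P[all 15 edges red] = (1/2)^15, and likewise for blue, so P[monochromatic] = 2·(1/2)^15 = 2^{1 − 15} = 1/16384.
Summing: E[X] = C(47, 6) · 2^{1 − 15} = 10737573 · 1/16384 = 10737573/16384.
Numerically: E[X] ≈ 655.3694.

E[X] = C(47,6)·2^(1−C(6,2)) = 10737573/16384 ≈ 655.3694.


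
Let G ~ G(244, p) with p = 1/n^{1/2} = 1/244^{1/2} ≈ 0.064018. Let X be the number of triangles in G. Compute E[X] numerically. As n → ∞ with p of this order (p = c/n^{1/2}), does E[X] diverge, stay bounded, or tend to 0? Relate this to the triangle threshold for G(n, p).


Number of potential triangles: C(244, 3) = 2391444.
Each occurs with probability p³ ≈ (0.064018)³ ≈ 2.6237066e-04.
By linearity: E[X] = C(244, 3)·p³ ≈ 2391444 · 2.6237066e-04 ≈ 627.44473.
Since α = 1/2 < 1, p = c/n^{1/2} ≫ 1/n is above the triangle threshold p ~ 1/n. Asymptotically E[X] ~ (c³/6)·n^{3(1−α)} = (1³/6)·n^{1.5} → ∞; triangles are abundant w.h.p.

E[X] ≈ 627.44473; in regime p = Θ(1/n^{1/2}) E[X] diverges (above the triangle threshold p ~ 1/n).


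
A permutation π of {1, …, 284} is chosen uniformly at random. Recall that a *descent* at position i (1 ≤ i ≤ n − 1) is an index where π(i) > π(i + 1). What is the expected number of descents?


Write X = Σ X_I over i = 1, …, 283, with X_I the indicator of one descent.
There are 283 indicators.
For each fixed i, the pair (π(i), π(i+1)) is a uniformly random ordered pair of distinct values from {1, …, 284}; by symmetry P[π(i) > π(i+1)] = 1/2.
By linearity: E[X] = 283 · (1/2) = (284 − 1) · (1/2) = 283/2 ≈ 141.5000.

E[X] = 283/2 = 141.5000.


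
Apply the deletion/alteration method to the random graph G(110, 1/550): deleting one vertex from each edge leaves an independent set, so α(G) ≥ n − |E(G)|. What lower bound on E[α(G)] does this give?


E[|E(G)|] = C(110, 2)·p = 5995 · (1/550) = 109/10.
E[α(G)] ≥ n − E[|E(G)|] = 110 − 109/10 = 991/10.
Numerically: ≈ 99.100.
(This is only a lower bound; the true E[α(G)] may be larger.)

E[α(G)] ≥ 991/10 ≈ 99.100.


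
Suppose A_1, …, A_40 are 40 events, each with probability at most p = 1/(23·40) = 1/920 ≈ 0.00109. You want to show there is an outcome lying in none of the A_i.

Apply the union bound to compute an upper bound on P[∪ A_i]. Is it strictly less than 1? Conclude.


Union bound: P[∪_{i=1}^{40} A_i] ≤ Σ_i P[A_i] ≤ 40·p = 40·(1/920) = 1/23.
Numerically: 1/23 ≈ 0.04348.
Is 1/23 < 1? YES.
Since P[∪ A_i] ≤ 1/23 < 1, the complement has P[∩ A_i^c] ≥ 1 − 1/23 = 22/23 > 0, so some outcome avoids every A_i.

40·p = 1/23 ≈ 0.04348; existence CERTIFIED by the union bound.


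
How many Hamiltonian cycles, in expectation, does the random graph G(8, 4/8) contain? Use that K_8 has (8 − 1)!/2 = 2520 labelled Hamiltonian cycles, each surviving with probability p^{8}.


K_8 has (8 − 1)!/2 = 2520 labelled Hamiltonian cycles.
For each such Hamiltonian cycle H, let X_H = 1 if all 8 edges of H are present in G. Then P[X_H = 1] = p^{8} = (1/2)^{8} = 1/256.
Summing the indicators: E[X] = Σ_H E[X_H] = 2520 · p^{8} = 2520 · 1/256 = 315/32.
Numerically: E[X] ≈ 9.84.

E[X] = 2520 · (1/2)^{8} = 315/32 ≈ 9.84.


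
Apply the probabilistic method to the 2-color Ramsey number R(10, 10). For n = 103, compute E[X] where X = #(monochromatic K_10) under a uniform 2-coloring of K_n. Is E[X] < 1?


E[X] = C(103, 10) · 2^{1 − 45} = 23591276125340 · 2^{−44} = 23591276125340/17592186044416.
As a reduced fraction: E[X] = 5897819031335/4398046511104 ≈ 1.3410.
Is E[X] < 1? NO.
Since E[X] ≥ 1, the first-moment bound is inconclusive at n = 103; it does NOT by itself certify R(10, 10) > 103.

E[X] = 5897819031335/4398046511104 ≈ 1.3410; E[X] ≥ 1; first-moment method inconclusive here.


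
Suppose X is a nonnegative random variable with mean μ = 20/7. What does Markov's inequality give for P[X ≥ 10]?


μ = E[X] = 20/7, a = 10.
Markov: P[X ≥ 10] ≤ μ/a = (20/7)/10 = 2/7.
Numerically: ≈ 0.285714.
(Since a = 10 > μ = 2.857143, the bound 2/7 is < 1 and informative.)

P[X ≥ 10] ≤ 2/7 ≈ 0.285714.


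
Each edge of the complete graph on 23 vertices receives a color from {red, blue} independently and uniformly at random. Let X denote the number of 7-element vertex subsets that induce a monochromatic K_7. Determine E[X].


Let X = Σ_S X_S over the C(23, 7) = 245157 subsets S of size 7, where X_S = 1 if the K_7 on S is monochromatic.
For a fixed S, the K_7 on S has C(7, 2) = 21 edges. P[all 21 edges red] = (1/2)^21, and likewise for blue, so P[monochromatic] = 2·(1/2)^21 = 2^{1 − 21} = 1/1048576.
By linearity: E[X] = C(23, 7) · 2^{1 − 21} = 245157 · 1/1048576 = 245157/1048576.
Numerically: E[X] ≈ 0.23380.

E[X] = C(23,7)·2^(1−C(7,2)) = 245157/1048576 ≈ 0.23380.


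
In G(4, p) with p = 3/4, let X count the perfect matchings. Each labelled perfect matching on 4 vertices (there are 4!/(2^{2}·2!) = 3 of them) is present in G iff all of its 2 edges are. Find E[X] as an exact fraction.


K_4 has 4!/(2^{2}·2!) = 3 labelled perfect matchings.
For each such perfect matching H, let X_H = 1 if all 2 edges of H are present in G. Then P[X_H = 1] = p^{2} = (3/4)^{2} = 9/16.
By linearity of expectation: E[X] = Σ_H E[X_H] = 3 · p^{2} = 3 · 9/16 = 27/16.
Numerically: E[X] ≈ 1.688.

E[X] = 3 · (3/4)^{2} = 27/16 ≈ 1.688.


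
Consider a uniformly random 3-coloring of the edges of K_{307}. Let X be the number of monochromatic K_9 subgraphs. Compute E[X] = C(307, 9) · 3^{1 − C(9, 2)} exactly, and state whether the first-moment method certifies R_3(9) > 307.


E[X] = C(307, 9) · 3^{1 − 36} = 59303278327292350 · 3^{−35} = 59303278327292350/50031545098999707.
As a reduced fraction: E[X] = 59303278327292350/50031545098999707 ≈ 1.185.
Is E[X] < 1? NO.
Since E[X] ≥ 1, the first-moment bound is inconclusive at n = 307; it does NOT by itself certify R_3(9) > 307.

E[X] = 59303278327292350/50031545098999707 ≈ 1.185; E[X] ≥ 1; first-moment method inconclusive here.


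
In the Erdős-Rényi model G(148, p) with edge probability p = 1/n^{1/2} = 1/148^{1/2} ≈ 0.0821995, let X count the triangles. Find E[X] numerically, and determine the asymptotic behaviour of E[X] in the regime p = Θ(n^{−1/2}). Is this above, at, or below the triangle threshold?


Number of potential triangles: C(148, 3) = 529396.
Each occurs with probability p³ ≈ (0.0821995)³ ≈ 5.55401984e-04.
By linearity: E[X] = C(148, 3)·p³ ≈ 529396 · 5.55401984e-04 ≈ 294.027589.
Since α = 1/2 < 1, p = c/n^{1/2} ≫ 1/n is above the triangle threshold p ~ 1/n. Asymptotically E[X] ~ (c³/6)·n^{3(1−α)} = (1³/6)·n^{1.5} → ∞; triangles are abundant w.h.p.

E[X] ≈ 294.027589; in regime p = Θ(1/n^{1/2}) E[X] diverges (above the triangle threshold p ~ 1/n).


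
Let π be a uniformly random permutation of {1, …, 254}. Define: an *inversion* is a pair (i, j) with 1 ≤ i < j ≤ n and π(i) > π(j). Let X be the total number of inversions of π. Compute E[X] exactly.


Write X = Σ X_I over the C(254, 2) = 32131 pairs i < j, with X_I the indicator of one inversion.
There are 32131 indicators.
For each fixed pair i < j, the values π(i) and π(j) are two distinct elements of {1, …, 254} in uniformly random order; by symmetry P[π(i) > π(j)] = 1/2.
By linearity: E[X] = 32131 · (1/2) = C(254, 2) · (1/2) = 32131/2 = 32131/2 ≈ 16065.5000.

E[X] = 32131/2 = 16065.5000.


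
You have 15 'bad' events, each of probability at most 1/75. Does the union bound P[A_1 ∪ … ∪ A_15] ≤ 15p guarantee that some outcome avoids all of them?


Union bound: P[∪_{i=1}^{15} A_i] ≤ Σ_i P[A_i] ≤ 15·p = 15·(1/75) = 1/5.
Numerically: 1/5 ≈ 0.2000.
Is 1/5 < 1? YES.
Since P[∪ A_i] ≤ 1/5 < 1, the complement has P[∩ A_i^c] ≥ 1 − 1/5 = 4/5 > 0, so some outcome avoids every A_i.

15·p = 1/5 ≈ 0.2000; existence CERTIFIED by the union bound.


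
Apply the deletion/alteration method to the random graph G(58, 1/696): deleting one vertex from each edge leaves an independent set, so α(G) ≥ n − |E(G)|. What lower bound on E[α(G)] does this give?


E[|E(G)|] = C(58, 2)·p = 1653 · (1/696) = 19/8.
E[α(G)] ≥ n − E[|E(G)|] = 58 − 19/8 = 445/8.
Numerically: ≈ 55.6250.
(This is only a lower bound; the true E[α(G)] may be larger.)

E[α(G)] ≥ 445/8 ≈ 55.6250.


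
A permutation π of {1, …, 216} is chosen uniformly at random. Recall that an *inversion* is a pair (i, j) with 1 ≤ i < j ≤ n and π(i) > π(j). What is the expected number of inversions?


Write X = Σ X_I over the C(216, 2) = 23220 pairs i < j, with X_I the indicator of one inversion.
There are 23220 indicators.
For each fixed pair i < j, the values π(i) and π(j) are two distinct elements of {1, …, 216} in uniformly random order; by symmetry P[π(i) > π(j)] = 1/2.
By linearity: E[X] = 23220 · (1/2) = C(216, 2) · (1/2) = 23220/2 = 11610 ≈ 11610.000.

E[X] = 11610 = 11610.000.


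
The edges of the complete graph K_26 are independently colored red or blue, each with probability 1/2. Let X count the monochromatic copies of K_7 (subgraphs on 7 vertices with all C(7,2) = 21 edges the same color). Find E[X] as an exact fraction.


Let X = Σ_S X_S over the C(26, 7) = 657800 subsets S of size 7, where X_S = 1 if the K_7 on S is monochromatic.
For a fixed S, the K_7 on S has C(7, 2) = 21 edges. P[all 21 edges red] = (1/2)^21, and likewise for blue, so P[monochromatic] = 2·(1/2)^21 = 2^{1 − 21} = 1/1048576.
Summing: E[X] = C(26, 7) · 2^{1 − 21} = 657800 · 1/1048576 = 82225/131072.
Numerically: E[X] ≈ 0.62733.

E[X] = C(26,7)·2^(1−C(7,2)) = 82225/131072 ≈ 0.62733.


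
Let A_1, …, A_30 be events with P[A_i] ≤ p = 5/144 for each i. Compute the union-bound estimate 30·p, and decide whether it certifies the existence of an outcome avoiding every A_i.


Union bound: P[∪_{i=1}^{30} A_i] ≤ Σ_i P[A_i] ≤ 30·p = 30·(5/144) = 25/24.
Numerically: 25/24 ≈ 1.041667.
Is 25/24 < 1? NO.
Since the bound 25/24 is ≥ 1, the union bound is uninformative here; it does NOT by itself certify existence.

30·p = 25/24 ≈ 1.041667; existence NOT certified by the union bound.


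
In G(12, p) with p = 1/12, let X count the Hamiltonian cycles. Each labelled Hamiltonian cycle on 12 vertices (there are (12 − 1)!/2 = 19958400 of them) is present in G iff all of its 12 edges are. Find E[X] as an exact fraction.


K_12 has (12 − 1)!/2 = 19958400 labelled Hamiltonian cycles.
For each such Hamiltonian cycle H, let X_H = 1 if all 12 edges of H are present in G. Then P[X_H = 1] = p^{12} = (1/12)^{12} = 1/8916100448256.
By linearity: E[X] = Σ_H E[X_H] = 19958400 · p^{12} = 19958400 · 1/8916100448256 = 1925/859963392.
Numerically: E[X] ≈ 2.23847e-06.

E[X] = 19958400 · (1/12)^{12} = 1925/859963392 ≈ 2.23847e-06.


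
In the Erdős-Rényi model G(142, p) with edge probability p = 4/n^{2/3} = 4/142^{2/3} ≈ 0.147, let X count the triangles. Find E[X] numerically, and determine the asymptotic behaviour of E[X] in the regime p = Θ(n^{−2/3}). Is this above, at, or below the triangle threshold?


Number of potential triangles: C(142, 3) = 467180.
Each occurs with probability p³ ≈ (0.147)³ ≈ 3.17397e-03.
By linearity: E[X] = C(142, 3)·p³ ≈ 467180 · 3.17397e-03 ≈ 1482.817.
Since α = 2/3 < 1, p = c/n^{2/3} ≫ 1/n is above the triangle threshold p ~ 1/n. Asymptotically E[X] ~ (c³/6)·n^{3(1−α)} = (4³/6)·n^{1} → ∞; triangles are abundant w.h.p.

E[X] ≈ 1482.817; in regime p = Θ(1/n^{2/3}) E[X] diverges (above the triangle threshold p ~ 1/n).


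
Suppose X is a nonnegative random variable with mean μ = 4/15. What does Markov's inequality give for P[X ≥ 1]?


μ = E[X] = 4/15, a = 1.
Markov: P[X ≥ 1] ≤ μ/a = (4/15)/1 = 4/15.
Numerically: ≈ 0.2667.
(Since a = 1 > μ = 0.2667, the bound 4/15 is < 1 and informative.)

P[X ≥ 1] ≤ 4/15 ≈ 0.2667.


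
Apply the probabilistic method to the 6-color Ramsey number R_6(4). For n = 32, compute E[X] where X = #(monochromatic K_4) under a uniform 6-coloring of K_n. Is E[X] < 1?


E[X] = C(32, 4) · 6^{1 − 6} = 35960 · 6^{−5} = 35960/7776.
As a reduced fraction: E[X] = 4495/972 ≈ 4.6244856.
Is E[X] < 1? NO.
Since E[X] ≥ 1, the first-moment bound is inconclusive at n = 32; it does NOT by itself certify R_6(4) > 32.

E[X] = 4495/972 ≈ 4.6244856; E[X] ≥ 1; first-moment method inconclusive here.


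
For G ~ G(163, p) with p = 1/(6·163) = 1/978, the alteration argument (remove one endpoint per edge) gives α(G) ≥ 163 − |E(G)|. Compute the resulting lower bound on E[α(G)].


E[|E(G)|] = C(163, 2)·p = 13203 · (1/978) = 27/2.
E[α(G)] ≥ n − E[|E(G)|] = 163 − 27/2 = 299/2.
Numerically: ≈ 149.50000.
(This is only a lower bound; the true E[α(G)] may be larger.)

E[α(G)] ≥ 299/2 ≈ 149.50000.


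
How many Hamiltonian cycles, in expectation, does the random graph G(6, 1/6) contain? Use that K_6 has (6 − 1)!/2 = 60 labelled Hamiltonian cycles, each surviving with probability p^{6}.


K_6 has (6 − 1)!/2 = 60 labelled Hamiltonian cycles.
For each such Hamiltonian cycle H, let X_H = 1 if all 6 edges of H are present in G. Then P[X_H = 1] = p^{6} = (1/6)^{6} = 1/46656.
Summing the indicators: E[X] = Σ_H E[X_H] = 60 · p^{6} = 60 · 1/46656 = 5/3888.
Numerically: E[X] ≈ 0.001286.

E[X] = 60 · (1/6)^{6} = 5/3888 ≈ 0.001286.


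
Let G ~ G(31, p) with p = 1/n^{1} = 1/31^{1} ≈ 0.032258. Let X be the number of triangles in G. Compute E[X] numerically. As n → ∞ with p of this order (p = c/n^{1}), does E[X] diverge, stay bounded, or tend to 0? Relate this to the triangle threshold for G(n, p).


Number of potential triangles: C(31, 3) = 4495.
Each occurs with probability p³ ≈ (0.032258)³ ≈ 3.3567185e-05.
By linearity: E[X] = C(31, 3)·p³ ≈ 4495 · 3.3567185e-05 ≈ 0.15088.
Here α = 1, so p = 1/n is exactly at the triangle threshold p ~ 1/n. Asymptotically E[X] → c³/6 = 1³/6 = 1/6 ≈ 0.16667, a bounded constant. In this regime the triangle count is asymptotically Poisson(c³/6).

E[X] ≈ 0.15088; in regime p = Θ(1/n^{1}) E[X] stays bounded (at the triangle threshold p ~ 1/n).


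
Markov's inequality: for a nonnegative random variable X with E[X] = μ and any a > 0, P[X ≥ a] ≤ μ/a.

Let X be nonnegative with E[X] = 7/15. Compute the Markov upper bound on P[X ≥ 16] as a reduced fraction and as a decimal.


μ = E[X] = 7/15, a = 16.
Markov: P[X ≥ 16] ≤ μ/a = (7/15)/16 = 7/240.
Numerically: ≈ 0.029.
(Since a = 16 > μ = 0.467, the bound 7/240 is < 1 and informative.)

P[X ≥ 16] ≤ 7/240 ≈ 0.029.


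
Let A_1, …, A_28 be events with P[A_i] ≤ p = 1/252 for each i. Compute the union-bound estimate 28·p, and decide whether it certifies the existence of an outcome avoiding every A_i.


Union bound: P[∪_{i=1}^{28} A_i] ≤ Σ_i P[A_i] ≤ 28·p = 28·(1/252) = 1/9.
Numerically: 1/9 ≈ 0.111.
Is 1/9 < 1? YES.
Since P[∪ A_i] ≤ 1/9 < 1, the complement has P[∩ A_i^c] ≥ 1 − 1/9 = 8/9 > 0, so some outcome avoids every A_i.

28·p = 1/9 ≈ 0.111; existence CERTIFIED by the union bound.


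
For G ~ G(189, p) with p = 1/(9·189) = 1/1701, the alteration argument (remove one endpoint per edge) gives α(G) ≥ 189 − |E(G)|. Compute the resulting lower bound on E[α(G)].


E[|E(G)|] = C(189, 2)·p = 17766 · (1/1701) = 94/9.
E[α(G)] ≥ n − E[|E(G)|] = 189 − 94/9 = 1607/9.
Numerically: ≈ 178.556.
(This is only a lower bound; the true E[α(G)] may be larger.)

E[α(G)] ≥ 1607/9 ≈ 178.556.


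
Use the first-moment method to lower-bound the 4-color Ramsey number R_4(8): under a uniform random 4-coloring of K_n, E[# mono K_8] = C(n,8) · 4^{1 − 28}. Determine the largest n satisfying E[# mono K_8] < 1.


We need C(n, 8) · 4^{1 − 28} < 1, i.e. C(n, 8) < 4^{28 − 1} = 18014398509481984.
Check values of n near the boundary:
  n = 406: C(406, 8) = 17082453897995850; 17082453897995850 < 18014398509481984? YES
  n = 407: C(407, 8) = 17424959239309050; 17424959239309050 < 18014398509481984? YES
  n = 408: C(408, 8) = 17773458424095231; 17773458424095231 < 18014398509481984? YES
  n = 409: C(409, 8) = 18128041135797879; 18128041135797879 < 18014398509481984? NO
  n = 410: C(410, 8) = 18488798173326195; 18488798173326195 < 18014398509481984? NO
The largest n with C(n, 8) < 18014398509481984 is n = 408 (where E[X] = 17773458424095231/18014398509481984 ≈ 0.9866251). Hence R_4(8) > 408, i.e. R_4(8) ≥ 409.

Largest n = 408; hence R_4(8) > 408.


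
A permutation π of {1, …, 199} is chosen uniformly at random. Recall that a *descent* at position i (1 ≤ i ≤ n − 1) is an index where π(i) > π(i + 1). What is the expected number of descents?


Write X = Σ X_I over i = 1, …, 198, with X_I the indicator of one descent.
There are 198 indicators.
For each fixed i, the pair (π(i), π(i+1)) is a uniformly random ordered pair of distinct values from {1, …, 199}; by symmetry P[π(i) > π(i+1)] = 1/2.
By linearity: E[X] = 198 · (1/2) = (199 − 1) · (1/2) = 99 ≈ 99.000000.

E[X] = 99 = 99.000000.


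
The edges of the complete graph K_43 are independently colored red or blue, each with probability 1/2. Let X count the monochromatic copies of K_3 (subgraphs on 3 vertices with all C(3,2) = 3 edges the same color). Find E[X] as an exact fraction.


Let X = Σ_S X_S over the C(43, 3) = 12341 subsets S of size 3, where X_S = 1 if the K_3 on S is monochromatic.
For a fixed S, the K_3 on S has C(3, 2) = 3 edges. P[all 3 edges red] = (1/2)^3, and likewise for blue, so P[monochromatic] = 2·(1/2)^3 = 2^{1 − 3} = 1/4.
Summing: E[X] = C(43, 3) · 2^{1 − 3} = 12341 · 1/4 = 12341/4.
Numerically: E[X] ≈ 3085.250.

E[X] = C(43,3)·2^(1−C(3,2)) = 12341/4 ≈ 3085.250.


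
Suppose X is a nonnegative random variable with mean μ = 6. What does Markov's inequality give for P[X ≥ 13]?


μ = E[X] = 6, a = 13.
Markov: P[X ≥ 13] ≤ μ/a = (6)/13 = 6/13.
Numerically: ≈ 0.461538.
(Since a = 13 > μ = 6.000000, the bound 6/13 is < 1 and informative.)

P[X ≥ 13] ≤ 6/13 ≈ 0.461538.


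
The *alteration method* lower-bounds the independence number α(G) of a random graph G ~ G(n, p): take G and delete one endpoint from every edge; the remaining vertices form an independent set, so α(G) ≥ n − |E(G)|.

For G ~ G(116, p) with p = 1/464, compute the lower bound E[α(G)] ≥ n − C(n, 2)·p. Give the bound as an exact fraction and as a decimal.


E[|E(G)|] = C(116, 2)·p = 6670 · (1/464) = 115/8.
E[α(G)] ≥ n − E[|E(G)|] = 116 − 115/8 = 813/8.
Numerically: ≈ 101.625.
(This is only a lower bound; the true E[α(G)] may be larger.)

E[α(G)] ≥ 813/8 ≈ 101.625.


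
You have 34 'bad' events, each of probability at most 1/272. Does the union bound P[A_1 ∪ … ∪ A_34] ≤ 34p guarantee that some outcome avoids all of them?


Union bound: P[∪_{i=1}^{34} A_i] ≤ Σ_i P[A_i] ≤ 34·p = 34·(1/272) = 1/8.
Numerically: 1/8 ≈ 0.1250000.
Is 1/8 < 1? YES.
Since P[∪ A_i] ≤ 1/8 < 1, the complement has P[∩ A_i^c] ≥ 1 − 1/8 = 7/8 > 0, so some outcome avoids every A_i.

34·p = 1/8 ≈ 0.1250000; existence CERTIFIED by the union bound.


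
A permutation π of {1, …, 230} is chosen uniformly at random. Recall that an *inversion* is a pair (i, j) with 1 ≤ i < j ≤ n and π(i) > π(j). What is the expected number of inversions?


Write X = Σ X_I over the C(230, 2) = 26335 pairs i < j, with X_I the indicator of one inversion.
There are 26335 indicators.
For each fixed pair i < j, the values π(i) and π(j) are two distinct elements of {1, …, 230} in uniformly random order; by symmetry P[π(i) > π(j)] = 1/2.
By linearity: E[X] = 26335 · (1/2) = C(230, 2) · (1/2) = 26335/2 = 26335/2 ≈ 13167.500000.

E[X] = 26335/2 = 13167.500000.


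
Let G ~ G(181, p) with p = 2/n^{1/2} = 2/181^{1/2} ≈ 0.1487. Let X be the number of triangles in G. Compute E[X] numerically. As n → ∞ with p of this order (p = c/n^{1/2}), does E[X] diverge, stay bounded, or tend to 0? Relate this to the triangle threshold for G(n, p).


Number of potential triangles: C(181, 3) = 971970.
Each occurs with probability p³ ≈ (0.1487)³ ≈ 3.285278e-03.
By linearity: E[X] = C(181, 3)·p³ ≈ 971970 · 3.285278e-03 ≈ 3193.1917.
Since α = 1/2 < 1, p = c/n^{1/2} ≫ 1/n is above the triangle threshold p ~ 1/n. Asymptotically E[X] ~ (c³/6)·n^{3(1−α)} = (2³/6)·n^{1.5} → ∞; triangles are abundant w.h.p.

E[X] ≈ 3193.1917; in regime p = Θ(1/n^{1/2}) E[X] diverges (above the triangle threshold p ~ 1/n).


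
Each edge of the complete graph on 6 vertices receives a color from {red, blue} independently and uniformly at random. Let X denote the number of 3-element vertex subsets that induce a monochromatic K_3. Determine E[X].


Let X = Σ_S X_S over the C(6, 3) = 20 subsets S of size 3, where X_S = 1 if the K_3 on S is monochromatic.
For a fixed S, the K_3 on S has C(3, 2) = 3 edges. P[all 3 edges red] = (1/2)^3, and likewise for blue, so P[monochromatic] = 2·(1/2)^3 = 2^{1 − 3} = 1/4.
By linearity: E[X] = C(6, 3) · 2^{1 − 3} = 20 · 1/4 = 5.
Numerically: E[X] ≈ 5.00000.

E[X] = C(6,3)·2^(1−C(3,2)) = 5 ≈ 5.00000.


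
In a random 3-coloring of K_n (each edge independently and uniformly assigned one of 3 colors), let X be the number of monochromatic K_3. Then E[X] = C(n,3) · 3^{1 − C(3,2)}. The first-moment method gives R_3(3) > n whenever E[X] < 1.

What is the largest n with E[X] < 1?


We need C(n, 3) · 3^{1 − 3} < 1, i.e. C(n, 3) < 3^{3 − 1} = 9.
Check values of n near the boundary:
  n = 3: C(3, 3) = 1; 1 < 9? YES
  n = 4: C(4, 3) = 4; 4 < 9? YES
  n = 5: C(5, 3) = 10; 10 < 9? NO
  n = 6: C(6, 3) = 20; 20 < 9? NO
The largest n with C(n, 3) < 9 is n = 4 (where E[X] = 4/9 ≈ 0.4444444). Hence R_3(3) > 4, i.e. R_3(3) ≥ 5.

Largest n = 4; hence R_3(3) > 4.


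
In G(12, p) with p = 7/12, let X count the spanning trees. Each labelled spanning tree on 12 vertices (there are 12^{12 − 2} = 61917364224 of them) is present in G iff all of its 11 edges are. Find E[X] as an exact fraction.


K_12 has 12^{12 − 2} = 61917364224 labelled spanning trees.
For each such spanning tree H, let X_H = 1 if all 11 edges of H are present in G. Then P[X_H = 1] = p^{11} = (7/12)^{11} = 1977326743/743008370688.
By linearity of expectation: E[X] = Σ_H E[X_H] = 61917364224 · p^{11} = 61917364224 · 1977326743/743008370688 = 1977326743/12.
Numerically: E[X] ≈ 1.6478e+08.

E[X] = 61917364224 · (7/12)^{11} = 1977326743/12 ≈ 1.6478e+08.


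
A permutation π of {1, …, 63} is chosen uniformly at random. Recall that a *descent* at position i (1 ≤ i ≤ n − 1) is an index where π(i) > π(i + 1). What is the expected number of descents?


Write X = Σ X_I over i = 1, …, 62, with X_I the indicator of one descent.
There are 62 indicators.
For each fixed i, the pair (π(i), π(i+1)) is a uniformly random ordered pair of distinct values from {1, …, 63}; by symmetry P[π(i) > π(i+1)] = 1/2.
By linearity: E[X] = 62 · (1/2) = (63 − 1) · (1/2) = 31 ≈ 31.000000.

E[X] = 31 = 31.000000.


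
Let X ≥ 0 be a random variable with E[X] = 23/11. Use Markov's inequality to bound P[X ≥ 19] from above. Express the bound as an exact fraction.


μ = E[X] = 23/11, a = 19.
Markov: P[X ≥ 19] ≤ μ/a = (23/11)/19 = 23/209.
Numerically: ≈ 0.110048.
(Since a = 19 > μ = 2.090909, the bound 23/209 is < 1 and informative.)

P[X ≥ 19] ≤ 23/209 ≈ 0.110048.


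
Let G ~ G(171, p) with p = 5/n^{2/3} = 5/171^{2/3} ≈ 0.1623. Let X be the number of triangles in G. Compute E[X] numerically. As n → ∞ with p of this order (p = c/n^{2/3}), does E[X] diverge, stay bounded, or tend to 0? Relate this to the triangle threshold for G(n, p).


Number of potential triangles: C(171, 3) = 818805.
Each occurs with probability p³ ≈ (0.1623)³ ≈ 4.2748196e-03.
By linearity: E[X] = C(171, 3)·p³ ≈ 818805 · 4.2748196e-03 ≈ 3500.24366.
Since α = 2/3 < 1, p = c/n^{2/3} ≫ 1/n is above the triangle threshold p ~ 1/n. Asymptotically E[X] ~ (c³/6)·n^{3(1−α)} = (5³/6)·n^{1} → ∞; triangles are abundant w.h.p.

E[X] ≈ 3500.24366; in regime p = Θ(1/n^{2/3}) E[X] diverges (above the triangle threshold p ~ 1/n).


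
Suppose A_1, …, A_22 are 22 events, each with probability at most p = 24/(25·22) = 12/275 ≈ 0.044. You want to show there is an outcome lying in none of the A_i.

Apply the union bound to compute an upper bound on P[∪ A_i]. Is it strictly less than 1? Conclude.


Union bound: P[∪_{i=1}^{22} A_i] ≤ Σ_i P[A_i] ≤ 22·p = 22·(12/275) = 24/25.
Numerically: 24/25 ≈ 0.960.
Is 24/25 < 1? YES.
Since P[∪ A_i] ≤ 24/25 < 1, the complement has P[∩ A_i^c] ≥ 1 − 24/25 = 1/25 > 0, so some outcome avoids every A_i.

22·p = 24/25 ≈ 0.960; existence CERTIFIED by the union bound.


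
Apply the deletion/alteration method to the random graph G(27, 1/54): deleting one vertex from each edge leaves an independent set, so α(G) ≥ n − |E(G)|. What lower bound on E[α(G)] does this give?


E[|E(G)|] = C(27, 2)·p = 351 · (1/54) = 13/2.
E[α(G)] ≥ n − E[|E(G)|] = 27 − 13/2 = 41/2.
Numerically: ≈ 20.5000.
(This is only a lower bound; the true E[α(G)] may be larger.)

E[α(G)] ≥ 41/2 ≈ 20.5000.


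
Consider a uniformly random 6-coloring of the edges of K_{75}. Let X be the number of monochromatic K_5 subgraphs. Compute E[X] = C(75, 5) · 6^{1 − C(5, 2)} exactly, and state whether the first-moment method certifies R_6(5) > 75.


E[X] = C(75, 5) · 6^{1 − 10} = 17259390 · 6^{−9} = 17259390/10077696.
As a reduced fraction: E[X] = 958855/559872 ≈ 1.713.
Is E[X] < 1? NO.
Since E[X] ≥ 1, the first-moment bound is inconclusive at n = 75; it does NOT by itself certify R_6(5) > 75.

E[X] = 958855/559872 ≈ 1.713; E[X] ≥ 1; first-moment method inconclusive here.


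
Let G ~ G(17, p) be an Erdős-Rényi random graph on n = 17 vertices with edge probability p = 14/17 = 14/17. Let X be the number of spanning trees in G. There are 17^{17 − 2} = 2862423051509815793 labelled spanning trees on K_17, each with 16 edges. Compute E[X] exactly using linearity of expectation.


K_17 has 17^{17 − 2} = 2862423051509815793 labelled spanning trees.
For each such spanning tree H, let X_H = 1 if all 16 edges of H are present in G. Then P[X_H = 1] = p^{16} = (14/17)^{16} = 2177953337809371136/48661191875666868481.
By linearity: E[X] = Σ_H E[X_H] = 2862423051509815793 · p^{16} = 2862423051509815793 · 2177953337809371136/48661191875666868481 = 2177953337809371136/17.
Numerically: E[X] ≈ 1.28115e+17.

E[X] = 2862423051509815793 · (14/17)^{16} = 2177953337809371136/17 ≈ 1.28115e+17.


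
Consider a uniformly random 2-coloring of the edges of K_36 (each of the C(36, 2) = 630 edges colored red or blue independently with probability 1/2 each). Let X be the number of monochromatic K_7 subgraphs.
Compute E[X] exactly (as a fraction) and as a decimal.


Let X = Σ_S X_S over the C(36, 7) = 8347680 subsets S of size 7, where X_S = 1 if the K_7 on S is monochromatic.
For a fixed S, the K_7 on S has C(7, 2) = 21 edges. P[all 21 edges red] = (1/2)^21, and likewise for blue, so P[monochromatic] = 2·(1/2)^21 = 2^{1 − 21} = 1/1048576.
By linearity of expectation: E[X] = C(36, 7) · 2^{1 − 21} = 8347680 · 1/1048576 = 260865/32768.
Numerically: E[X] ≈ 7.960968.

E[X] = C(36,7)·2^(1−C(7,2)) = 260865/32768 ≈ 7.960968.


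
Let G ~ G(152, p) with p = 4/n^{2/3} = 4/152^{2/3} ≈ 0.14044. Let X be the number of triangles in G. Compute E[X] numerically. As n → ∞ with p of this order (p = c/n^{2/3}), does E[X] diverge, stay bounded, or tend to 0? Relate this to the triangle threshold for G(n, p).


Number of potential triangles: C(152, 3) = 573800.
Each occurs with probability p³ ≈ (0.14044)³ ≈ 2.7700831e-03.
By linearity: E[X] = C(152, 3)·p³ ≈ 573800 · 2.7700831e-03 ≈ 1589.47368.
Since α = 2/3 < 1, p = c/n^{2/3} ≫ 1/n is above the triangle threshold p ~ 1/n. Asymptotically E[X] ~ (c³/6)·n^{3(1−α)} = (4³/6)·n^{1} → ∞; triangles are abundant w.h.p.

E[X] ≈ 1589.47368; in regime p = Θ(1/n^{2/3}) E[X] diverges (above the triangle threshold p ~ 1/n).


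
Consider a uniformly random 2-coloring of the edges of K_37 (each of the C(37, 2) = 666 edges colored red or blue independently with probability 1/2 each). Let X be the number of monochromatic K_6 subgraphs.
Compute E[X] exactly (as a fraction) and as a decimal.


Let X = Σ_S X_S over the C(37, 6) = 2324784 subsets S of size 6, where X_S = 1 if the K_6 on S is monochromatic.
For a fixed S, the K_6 on S has C(6, 2) = 15 edges. P[all 15 edges red] = (1/2)^15, and likewise for blue, so P[monochromatic] = 2·(1/2)^15 = 2^{1 − 15} = 1/16384.
Summing: E[X] = C(37, 6) · 2^{1 − 15} = 2324784 · 1/16384 = 145299/1024.
Numerically: E[X] ≈ 141.893555.

E[X] = C(37,6)·2^(1−C(6,2)) = 145299/1024 ≈ 141.893555.


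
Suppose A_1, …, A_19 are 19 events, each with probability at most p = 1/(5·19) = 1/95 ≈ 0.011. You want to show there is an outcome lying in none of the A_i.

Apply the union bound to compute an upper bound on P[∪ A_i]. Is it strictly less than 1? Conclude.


Union bound: P[∪_{i=1}^{19} A_i] ≤ Σ_i P[A_i] ≤ 19·p = 19·(1/95) = 1/5.
Numerically: 1/5 ≈ 0.200.
Is 1/5 < 1? YES.
Since P[∪ A_i] ≤ 1/5 < 1, the complement has P[∩ A_i^c] ≥ 1 − 1/5 = 4/5 > 0, so some outcome avoids every A_i.

19·p = 1/5 ≈ 0.200; existence CERTIFIED by the union bound.


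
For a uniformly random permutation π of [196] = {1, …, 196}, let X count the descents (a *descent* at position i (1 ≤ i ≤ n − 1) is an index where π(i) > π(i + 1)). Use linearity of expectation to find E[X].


Write X = Σ X_I over i = 1, …, 195, with X_I the indicator of one descent.
There are 195 indicators.
For each fixed i, the pair (π(i), π(i+1)) is a uniformly random ordered pair of distinct values from {1, …, 196}; by symmetry P[π(i) > π(i+1)] = 1/2.
By linearity: E[X] = 195 · (1/2) = (196 − 1) · (1/2) = 195/2 ≈ 97.5000.

E[X] = 195/2 = 97.5000.


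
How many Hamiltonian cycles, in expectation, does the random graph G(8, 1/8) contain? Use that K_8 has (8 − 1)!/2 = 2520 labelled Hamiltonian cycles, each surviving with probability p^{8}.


K_8 has (8 − 1)!/2 = 2520 labelled Hamiltonian cycles.
For each such Hamiltonian cycle H, let X_H = 1 if all 8 edges of H are present in G. Then P[X_H = 1] = p^{8} = (1/8)^{8} = 1/16777216.
By linearity: E[X] = Σ_H E[X_H] = 2520 · p^{8} = 2520 · 1/16777216 = 315/2097152.
Numerically: E[X] ≈ 0.00015.

E[X] = 2520 · (1/8)^{8} = 315/2097152 ≈ 0.00015.


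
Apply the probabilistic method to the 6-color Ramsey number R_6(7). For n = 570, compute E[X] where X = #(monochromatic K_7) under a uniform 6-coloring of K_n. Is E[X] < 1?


E[X] = C(570, 7) · 6^{1 − 21} = 3737936877831720 · 6^{−20} = 3737936877831720/3656158440062976.
As a reduced fraction: E[X] = 5768421107765/5642219814912 ≈ 1.022367.
Is E[X] < 1? NO.
Since E[X] ≥ 1, the first-moment bound is inconclusive at n = 570; it does NOT by itself certify R_6(7) > 570.

E[X] = 5768421107765/5642219814912 ≈ 1.022367; E[X] ≥ 1; first-moment method inconclusive here.


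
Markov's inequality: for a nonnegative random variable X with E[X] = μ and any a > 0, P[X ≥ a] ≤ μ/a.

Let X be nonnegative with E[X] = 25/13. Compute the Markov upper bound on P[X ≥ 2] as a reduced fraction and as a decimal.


μ = E[X] = 25/13, a = 2.
Markov: P[X ≥ 2] ≤ μ/a = (25/13)/2 = 25/26.
Numerically: ≈ 0.962.
(Since a = 2 > μ = 1.923, the bound 25/26 is < 1 and informative.)

P[X ≥ 2] ≤ 25/26 ≈ 0.962.


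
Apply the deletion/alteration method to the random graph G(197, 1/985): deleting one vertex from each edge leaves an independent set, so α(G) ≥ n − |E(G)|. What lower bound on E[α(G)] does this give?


E[|E(G)|] = C(197, 2)·p = 19306 · (1/985) = 98/5.
E[α(G)] ≥ n − E[|E(G)|] = 197 − 98/5 = 887/5.
Numerically: ≈ 177.400.
(This is only a lower bound; the true E[α(G)] may be larger.)

E[α(G)] ≥ 887/5 ≈ 177.400.


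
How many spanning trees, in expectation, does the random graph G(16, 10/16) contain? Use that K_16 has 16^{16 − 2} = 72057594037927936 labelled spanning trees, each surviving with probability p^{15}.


K_16 has 16^{16 − 2} = 72057594037927936 labelled spanning trees.
For each such spanning tree H, let X_H = 1 if all 15 edges of H are present in G. Then P[X_H = 1] = p^{15} = (5/8)^{15} = 30517578125/35184372088832.
By linearity: E[X] = Σ_H E[X_H] = 72057594037927936 · p^{15} = 72057594037927936 · 30517578125/35184372088832 = 62500000000000.
Numerically: E[X] ≈ 6.25e+13.

E[X] = 72057594037927936 · (5/8)^{15} = 62500000000000 ≈ 6.25e+13.


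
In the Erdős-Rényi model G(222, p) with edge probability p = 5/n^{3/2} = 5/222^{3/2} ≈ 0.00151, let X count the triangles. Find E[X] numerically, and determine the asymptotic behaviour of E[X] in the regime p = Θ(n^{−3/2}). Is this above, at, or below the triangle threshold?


Number of potential triangles: C(222, 3) = 1798940.
Each occurs with probability p³ ≈ (0.00151)³ ≈ 3.45399e-09.
By linearity: E[X] = C(222, 3)·p³ ≈ 1798940 · 3.45399e-09 ≈ 0.006.
Since α = 3/2 > 1, p = c/n^{3/2} = o(1/n) is below the triangle threshold p ~ 1/n. Asymptotically E[X] ~ (c³/6)·n^{3(1−α)} = (5³/6)·n^{-1.5} → 0, so by Markov's inequality G has no triangles w.h.p.

E[X] ≈ 0.006; in regime p = Θ(1/n^{3/2}) E[X] tends to 0 (below the triangle threshold p ~ 1/n).


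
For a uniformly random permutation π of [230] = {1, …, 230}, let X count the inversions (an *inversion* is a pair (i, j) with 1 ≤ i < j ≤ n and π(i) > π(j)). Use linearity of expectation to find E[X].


Write X = Σ X_I over the C(230, 2) = 26335 pairs i < j, with X_I the indicator of one inversion.
There are 26335 indicators.
For each fixed pair i < j, the values π(i) and π(j) are two distinct elements of {1, …, 230} in uniformly random order; by symmetry P[π(i) > π(j)] = 1/2.
By linearity: E[X] = 26335 · (1/2) = C(230, 2) · (1/2) = 26335/2 = 26335/2 ≈ 13167.500.

E[X] = 26335/2 = 13167.500.


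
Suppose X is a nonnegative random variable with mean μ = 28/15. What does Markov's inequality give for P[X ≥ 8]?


μ = E[X] = 28/15, a = 8.
Markov: P[X ≥ 8] ≤ μ/a = (28/15)/8 = 7/30.
Numerically: ≈ 0.233.
(Since a = 8 > μ = 1.867, the bound 7/30 is < 1 and informative.)

P[X ≥ 8] ≤ 7/30 ≈ 0.233.


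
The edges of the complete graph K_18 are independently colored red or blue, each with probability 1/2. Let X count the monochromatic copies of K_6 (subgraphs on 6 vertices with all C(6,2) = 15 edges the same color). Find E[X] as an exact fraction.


Let X = Σ_S X_S over the C(18, 6) = 18564 subsets S of size 6, where X_S = 1 if the K_6 on S is monochromatic.
For a fixed S, the K_6 on S has C(6, 2) = 15 edges. P[all 15 edges red] = (1/2)^15, and likewise for blue, so P[monochromatic] = 2·(1/2)^15 = 2^{1 − 15} = 1/16384.
By linearity: E[X] = C(18, 6) · 2^{1 − 15} = 18564 · 1/16384 = 4641/4096.
Numerically: E[X] ≈ 1.133057.

E[X] = C(18,6)·2^(1−C(6,2)) = 4641/4096 ≈ 1.133057.
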